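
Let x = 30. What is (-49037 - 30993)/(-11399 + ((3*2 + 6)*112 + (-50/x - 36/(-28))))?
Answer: 1680630/211163 ≈ 7.9589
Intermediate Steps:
(-49037 - 30993)/(-11399 + ((3*2 + 6)*112 + (-50/x - 36/(-28)))) = (-49037 - 30993)/(-11399 + ((3*2 + 6)*112 + (-50/30 - 36/(-28)))) = -80030/(-11399 + ((6 + 6)*112 + (-50*1/30 - 36*(-1/28)))) = -80030/(-11399 + (12*112 + (-5/3 + 9/7))) = -80030/(-11399 + (1344 - 8/21)) = -80030/(-11399 + 28216/21) = -80030/(-211163/21) = -80030*(-21/211163) = 1680630/211163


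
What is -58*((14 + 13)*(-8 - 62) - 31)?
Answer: 111418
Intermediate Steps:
-58*((14 + 13)*(-8 - 62) - 31) = -58*(27*(-70) - 31) = -58*(-1890 - 31) = -58*(-1921) = 111418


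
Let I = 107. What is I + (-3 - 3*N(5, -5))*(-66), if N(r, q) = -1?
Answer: 107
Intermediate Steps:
I + (-3 - 3*N(5, -5))*(-66) = 107 + (-3 - 3*(-1))*(-66) = 107 + (-3 + 3)*(-66) = 107 + 0*(-66) = 107 + 0 = 107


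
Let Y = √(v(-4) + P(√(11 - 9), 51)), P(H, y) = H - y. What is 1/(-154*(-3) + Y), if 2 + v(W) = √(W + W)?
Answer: 1/(462 + √(-53 + √2 + 2*I*√2)) ≈ 0.0021631 - 3.363e-5*I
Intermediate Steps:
v(W) = -2 + √2*√W (v(W) = -2 + √(W + W) = -2 + √(2*W) = -2 + √2*√W)
Y = √(-53 + √2 + 2*I*√2) (Y = √((-2 + √2*√(-4)) + (√(11 - 9) - 1*51)) = √((-2 + √2*(2*I)) + (√2 - 51)) = √((-2 + 2*I*√2) + (-51 + √2)) = √(-53 + √2 + 2*I*√2) ≈ 0.19683 + 7.185*I)
1/(-154*(-3) + Y) = 1/(-154*(-3) + √(-53 + √2 + 2*I*√2)) = 1/(462 + √(-53 + √2 + 2*I*√2))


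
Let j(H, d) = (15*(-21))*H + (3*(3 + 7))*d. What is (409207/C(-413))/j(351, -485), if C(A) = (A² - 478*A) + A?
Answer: -409207/45988520550 ≈ -8.8980e-6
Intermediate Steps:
C(A) = A² - 477*A
j(H, d) = -315*H + 30*d (j(H, d) = -315*H + (3*10)*d = -315*H + 30*d)
(409207/C(-413))/j(351, -485) = (409207/((-413*(-477 - 413))))/(-315*351 + 30*(-485)) = (409207/((-413*(-890))))/(-110565 - 14550) = (409207/367570)/(-125115) = (409207*(1/367570))*(-1/125115) = (409207/367570)*(-1/125115) = -409207/45988520550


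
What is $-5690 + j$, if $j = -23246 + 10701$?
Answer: $-18235$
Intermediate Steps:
$j = -12545$
$-5690 + j = -5690 - 12545 = -18235$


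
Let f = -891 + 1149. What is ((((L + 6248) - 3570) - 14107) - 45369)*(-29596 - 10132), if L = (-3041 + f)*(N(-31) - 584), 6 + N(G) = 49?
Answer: -57558125040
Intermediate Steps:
N(G) = 43 (N(G) = -6 + 49 = 43)
f = 258
L = 1505603 (L = (-3041 + 258)*(43 - 584) = -2783*(-541) = 1505603)
((((L + 6248) - 3570) - 14107) - 45369)*(-29596 - 10132) = ((((1505603 + 6248) - 3570) - 14107) - 45369)*(-29596 - 10132) = (((1511851 - 3570) - 14107) - 45369)*(-39728) = ((1508281 - 14107) - 45369)*(-39728) = (1494174 - 45369)*(-39728) = 1448805*(-39728) = -57558125040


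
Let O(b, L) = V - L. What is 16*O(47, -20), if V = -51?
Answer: -496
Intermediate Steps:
O(b, L) = -51 - L
16*O(47, -20) = 16*(-51 - 1*(-20)) = 16*(-51 + 20) = 16*(-31) = -496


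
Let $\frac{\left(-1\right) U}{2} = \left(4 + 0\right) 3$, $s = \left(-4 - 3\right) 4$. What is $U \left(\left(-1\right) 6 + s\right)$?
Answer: $816$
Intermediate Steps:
$s = -28$ ($s = \left(-7\right) 4 = -28$)
$U = -24$ ($U = - 2 \left(4 + 0\right) 3 = - 2 \cdot 4 \cdot 3 = \left(-2\right) 12 = -24$)
$U \left(\left(-1\right) 6 + s\right) = - 24 \left(\left(-1\right) 6 - 28\right) = - 24 \left(-6 - 28\right) = \left(-24\right) \left(-34\right) = 816$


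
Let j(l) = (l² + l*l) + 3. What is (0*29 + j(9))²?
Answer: 27225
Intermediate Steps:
j(l) = 3 + 2*l² (j(l) = (l² + l²) + 3 = 2*l² + 3 = 3 + 2*l²)
(0*29 + j(9))² = (0*29 + (3 + 2*9²))² = (0 + (3 + 2*81))² = (0 + (3 + 162))² = (0 + 165)² = 165² = 27225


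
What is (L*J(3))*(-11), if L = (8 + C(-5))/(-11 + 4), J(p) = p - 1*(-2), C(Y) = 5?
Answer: 715/7 ≈ 102.14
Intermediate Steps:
J(p) = 2 + p (J(p) = p + 2 = 2 + p)
L = -13/7 (L = (8 + 5)/(-11 + 4) = 13/(-7) = 13*(-1/7) = -13/7 ≈ -1.8571)
(L*J(3))*(-11) = -13*(2 + 3)/7*(-11) = -13/7*5*(-11) = -65/7*(-11) = 715/7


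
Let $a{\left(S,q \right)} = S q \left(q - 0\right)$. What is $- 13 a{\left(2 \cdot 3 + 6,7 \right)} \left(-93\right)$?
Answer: $710892$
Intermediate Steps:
$a{\left(S,q \right)} = S q^{2}$ ($a{\left(S,q \right)} = S q \left(q + 0\right) = S q q = S q^{2}$)
$- 13 a{\left(2 \cdot 3 + 6,7 \right)} \left(-93\right) = - 13 \left(2 \cdot 3 + 6\right) 7^{2} \left(-93\right) = - 13 \left(6 + 6\right) 49 \left(-93\right) = - 13 \cdot 12 \cdot 49 \left(-93\right) = \left(-13\right) 588 \left(-93\right) = \left(-7644\right) \left(-93\right) = 710892$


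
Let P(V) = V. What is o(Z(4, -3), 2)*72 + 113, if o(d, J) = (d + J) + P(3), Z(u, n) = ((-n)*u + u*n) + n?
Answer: 257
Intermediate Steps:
Z(u, n) = n (Z(u, n) = (-n*u + n*u) + n = 0 + n = n)
o(d, J) = 3 + J + d (o(d, J) = (d + J) + 3 = (J + d) + 3 = 3 + J + d)
o(Z(4, -3), 2)*72 + 113 = (3 + 2 - 3)*72 + 113 = 2*72 + 113 = 144 + 113 = 257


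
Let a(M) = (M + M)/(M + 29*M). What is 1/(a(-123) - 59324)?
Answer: -15/889859 ≈ -1.6857e-5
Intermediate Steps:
a(M) = 1/15 (a(M) = (2*M)/((30*M)) = (2*M)*(1/(30*M)) = 1/15)
1/(a(-123) - 59324) = 1/(1/15 - 59324) = 1/(-889859/15) = -15/889859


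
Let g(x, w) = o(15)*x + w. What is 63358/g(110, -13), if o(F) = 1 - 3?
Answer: -63358/233 ≈ -271.92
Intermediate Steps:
o(F) = -2
g(x, w) = w - 2*x (g(x, w) = -2*x + w = w - 2*x)
63358/g(110, -13) = 63358/(-13 - 2*110) = 63358/(-13 - 220) = 63358/(-233) = 63358*(-1/233) = -63358/233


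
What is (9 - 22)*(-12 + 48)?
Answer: -468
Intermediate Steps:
(9 - 22)*(-12 + 48) = -13*36 = -468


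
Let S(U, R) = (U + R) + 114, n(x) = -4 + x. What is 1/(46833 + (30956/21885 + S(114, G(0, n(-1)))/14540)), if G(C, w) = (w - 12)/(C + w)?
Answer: 318207900/14903085745129 ≈ 2.1352e-5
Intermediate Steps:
G(C, w) = (-12 + w)/(C + w)
S(U, R) = 114 + R + U (S(U, R) = (R + U) + 114 = 114 + R + U)
1/(46833 + (30956/21885 + S(114, G(0, n(-1)))/14540)) = 1/(46833 + (30956/21885 + (114 + (-12 + (-4 - 1))/(0 + (-4 - 1)) + 114)/14540)) = 1/(46833 + (30956*(1/21885) + (114 + (-12 - 5)/(0 - 5) + 114)*(1/14540))) = 1/(46833 + (30956/21885 + (114 - 17/(-5) + 114)*(1/14540))) = 1/(46833 + (30956/21885 + (114 - 1/5*(-17) + 114)*(1/14540))) = 1/(46833 + (30956/21885 + (114 + 17/5 + 114)*(1/14540))) = 1/(46833 + (30956/21885 + (1157/5)*(1/14540))) = 1/(46833 + (30956/21885 + 1157/72700)) = 1/(46833 + 455164429/318207900) = 1/(14903085745129/318207900) = 318207900/14903085745129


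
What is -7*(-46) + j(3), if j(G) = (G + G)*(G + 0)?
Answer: 340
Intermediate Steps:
j(G) = 2*G² (j(G) = (2*G)*G = 2*G²)
-7*(-46) + j(3) = -7*(-46) + 2*3² = 322 + 2*9 = 322 + 18 = 340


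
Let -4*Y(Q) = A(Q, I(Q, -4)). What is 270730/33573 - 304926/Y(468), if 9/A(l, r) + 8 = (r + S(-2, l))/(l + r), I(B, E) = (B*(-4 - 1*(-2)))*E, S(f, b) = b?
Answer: -31849046686/33573 ≈ -9.4865e+5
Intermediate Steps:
I(B, E) = -2*B*E (I(B, E) = (B*(-4 + 2))*E = (B*(-2))*E = (-2*B)*E = -2*B*E)
A(l, r) = -9/7 (A(l, r) = 9/(-8 + (r + l)/(l + r)) = 9/(-8 + (l + r)/(l + r)) = 9/(-8 + 1) = 9/(-7) = 9*(-1/7) = -9/7)
Y(Q) = 9/28 (Y(Q) = -1/4*(-9/7) = 9/28)
270730/33573 - 304926/Y(468) = 270730/33573 - 304926/9/28 = 270730*(1/33573) - 304926*28/9 = 270730/33573 - 2845976/3 = -31849046686/33573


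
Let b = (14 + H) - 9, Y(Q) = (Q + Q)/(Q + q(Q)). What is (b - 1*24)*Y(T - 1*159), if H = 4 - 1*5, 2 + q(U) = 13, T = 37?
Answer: -4880/111 ≈ -43.964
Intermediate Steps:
q(U) = 11 (q(U) = -2 + 13 = 11)
Y(Q) = 2*Q/(11 + Q) (Y(Q) = (Q + Q)/(Q + 11) = (2*Q)/(11 + Q) = 2*Q/(11 + Q))
H = -1 (H = 4 - 5 = -1)
b = 4 (b = (14 - 1) - 9 = 13 - 9 = 4)
(b - 1*24)*Y(T - 1*159) = (4 - 1*24)*(2*(37 - 1*159)/(11 + (37 - 1*159))) = (4 - 24)*(2*(37 - 159)/(11 + (37 - 159))) = -40*(-122)/(11 - 122) = -40*(-122)/(-111) = -40*(-122)*(-1)/111 = -20*244/111 = -4880/111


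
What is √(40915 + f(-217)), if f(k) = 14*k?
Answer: 7*√773 ≈ 194.62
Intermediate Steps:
√(40915 + f(-217)) = √(40915 + 14*(-217)) = √(40915 - 3038) = √37877 = 7*√773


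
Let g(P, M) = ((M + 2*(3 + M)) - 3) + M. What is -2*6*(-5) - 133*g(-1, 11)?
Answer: -6191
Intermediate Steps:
g(P, M) = 3 + 4*M (g(P, M) = ((M + (6 + 2*M)) - 3) + M = ((6 + 3*M) - 3) + M = (3 + 3*M) + M = 3 + 4*M)
-2*6*(-5) - 133*g(-1, 11) = -2*6*(-5) - 133*(3 + 4*11) = -12*(-5) - 133*(3 + 44) = 60 - 133*47 = 60 - 6251 = -6191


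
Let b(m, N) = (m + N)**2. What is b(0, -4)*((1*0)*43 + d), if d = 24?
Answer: 384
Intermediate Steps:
b(m, N) = (N + m)**2
b(0, -4)*((1*0)*43 + d) = (-4 + 0)**2*((1*0)*43 + 24) = (-4)**2*(0*43 + 24) = 16*(0 + 24) = 16*24 = 384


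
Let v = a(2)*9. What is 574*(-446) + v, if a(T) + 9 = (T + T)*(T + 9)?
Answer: -255689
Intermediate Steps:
a(T) = -9 + 2*T*(9 + T) (a(T) = -9 + (T + T)*(T + 9) = -9 + (2*T)*(9 + T) = -9 + 2*T*(9 + T))
v = 315 (v = (-9 + 2*2² + 18*2)*9 = (-9 + 2*4 + 36)*9 = (-9 + 8 + 36)*9 = 35*9 = 315)
574*(-446) + v = 574*(-446) + 315 = -256004 + 315 = -255689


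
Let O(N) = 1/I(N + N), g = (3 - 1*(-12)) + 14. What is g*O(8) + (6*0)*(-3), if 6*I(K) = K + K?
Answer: 87/16 ≈ 5.4375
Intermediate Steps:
I(K) = K/3 (I(K) = (K + K)/6 = (2*K)/6 = K/3)
g = 29 (g = (3 + 12) + 14 = 15 + 14 = 29)
O(N) = 3/(2*N) (O(N) = 1/((N + N)/3) = 1/((2*N)/3) = 1/(2*N/3) = 3/(2*N))
g*O(8) + (6*0)*(-3) = 29*((3/2)/8) + (6*0)*(-3) = 29*((3/2)*(1/8)) + 0*(-3) = 29*(3/16) + 0 = 87/16 + 0 = 87/16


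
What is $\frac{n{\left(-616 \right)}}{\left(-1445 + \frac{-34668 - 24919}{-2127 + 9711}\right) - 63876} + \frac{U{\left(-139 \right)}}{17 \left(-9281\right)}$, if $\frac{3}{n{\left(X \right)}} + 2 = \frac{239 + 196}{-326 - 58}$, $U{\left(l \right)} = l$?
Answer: $\frac{28075600363601}{31346672775655427} \approx 0.00089565$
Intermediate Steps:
$n{\left(X \right)} = - \frac{384}{401}$ ($n{\left(X \right)} = \frac{3}{-2 + \frac{239 + 196}{-326 - 58}} = \frac{3}{-2 + \frac{435}{-384}} = \frac{3}{-2 + 435 \left(- \frac{1}{384}\right)} = \frac{3}{-2 - \frac{145}{128}} = \frac{3}{- \frac{401}{128}} = 3 \left(- \frac{128}{401}\right) = - \frac{384}{401}$)
$\frac{n{\left(-616 \right)}}{\left(-1445 + \frac{-34668 - 24919}{-2127 + 9711}\right) - 63876} + \frac{U{\left(-139 \right)}}{17 \left(-9281\right)} = - \frac{384}{401 \left(\left(-1445 + \frac{-34668 - 24919}{-2127 + 9711}\right) - 63876\right)} - \frac{139}{17 \left(-9281\right)} = - \frac{384}{401 \left(\left(-1445 - \frac{59587}{7584}\right) - 63876\right)} - \frac{139}{-157777} = - \frac{384}{401 \left(\left(-1445 - \frac{59587}{7584}\right) - 63876\right)} - - \frac{139}{157777} = - \frac{384}{401 \left(\left(-1445 - \frac{59587}{7584}\right) - 63876\right)} + \frac{139}{157777} = - \frac{384}{401 \left(- \frac{11018467}{7584} - 63876\right)} + \frac{139}{157777} = - \frac{384}{401 \left(- \frac{495454051}{7584}\right)} + \frac{139}{157777} = \left(- \frac{384}{401}\right) \left(- \frac{7584}{495454051}\right) + \frac{139}{157777} = \frac{2912256}{198677074451} + \frac{139}{157777} = \frac{28075600363601}{31346672775655427}$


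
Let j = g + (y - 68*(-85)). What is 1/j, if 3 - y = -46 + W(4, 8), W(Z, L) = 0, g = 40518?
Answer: 1/46347 ≈ 2.1576e-5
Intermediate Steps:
y = 49 (y = 3 - (-46 + 0) = 3 - 1*(-46) = 3 + 46 = 49)
j = 46347 (j = 40518 + (49 - 68*(-85)) = 40518 + (49 + 5780) = 40518 + 5829 = 46347)
1/j = 1/46347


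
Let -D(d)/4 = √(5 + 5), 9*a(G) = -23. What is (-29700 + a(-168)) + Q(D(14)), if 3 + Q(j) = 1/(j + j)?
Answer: -267350/9 - √10/80 ≈ -29706.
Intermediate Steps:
a(G) = -23/9 (a(G) = (⅑)*(-23) = -23/9)
D(d) = -4*√10 (D(d) = -4*√(5 + 5) = -4*√10)
Q(j) = -3 + 1/(2*j) (Q(j) = -3 + 1/(j + j) = -3 + 1/(2*j))
(-29700 + a(-168)) + Q(D(14)) = (-29700 - 23/9) + (-3 + 1/(2*((-4*√10)))) = -267323/9 + (-3 + (-√10/40)/2) = -267323/9 + (-3 - √10/80) = -267350/9 - √10/80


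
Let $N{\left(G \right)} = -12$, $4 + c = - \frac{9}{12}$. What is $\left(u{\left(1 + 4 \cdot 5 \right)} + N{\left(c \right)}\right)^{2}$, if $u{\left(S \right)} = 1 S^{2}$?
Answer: $184041$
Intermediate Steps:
$u{\left(S \right)} = S^{2}$
$c = - \frac{19}{4}$ ($c = -4 - \frac{9}{12} = -4 - \frac{3}{4} = - \frac{19}{4} \approx -4.75$)
$\left(u{\left(1 + 4 \cdot 5 \right)} + N{\left(c \right)}\right)^{2} = \left(\left(1 + 4 \cdot 5\right)^{2} - 12\right)^{2} = \left(\left(1 + 20\right)^{2} - 12\right)^{2} = \left(21^{2} - 12\right)^{2} = \left(441 - 12\right)^{2} = 429^{2} = 184041$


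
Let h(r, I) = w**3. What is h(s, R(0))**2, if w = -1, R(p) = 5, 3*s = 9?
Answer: 1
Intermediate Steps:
s = 3 (s = (1/3)*9 = 3)
h(r, I) = -1 (h(r, I) = (-1)**3 = -1)
h(s, R(0))**2 = (-1)**2 = 1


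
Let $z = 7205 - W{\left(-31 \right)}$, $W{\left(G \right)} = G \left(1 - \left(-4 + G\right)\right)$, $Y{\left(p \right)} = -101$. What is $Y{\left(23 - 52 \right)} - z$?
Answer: $-8422$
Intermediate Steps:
$W{\left(G \right)} = G \left(5 - G\right)$
$z = 8321$ ($z = 7205 - - 31 \left(5 - -31\right) = 7205 - - 31 \left(5 + 31\right) = 7205 - \left(-31\right) 36 = 7205 - -1116 = 7205 + 1116 = 8321$)
$Y{\left(23 - 52 \right)} - z = -101 - 8321 = -8422$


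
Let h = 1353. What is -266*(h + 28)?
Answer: -367346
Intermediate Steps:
-266*(h + 28) = -266*(1353 + 28) = -266*1381 = -367346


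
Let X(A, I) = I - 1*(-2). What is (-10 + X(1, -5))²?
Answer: 169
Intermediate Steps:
X(A, I) = 2 + I (X(A, I) = I + 2 = 2 + I)
(-10 + X(1, -5))² = (-10 + (2 - 5))² = (-10 - 3)² = (-13)² = 169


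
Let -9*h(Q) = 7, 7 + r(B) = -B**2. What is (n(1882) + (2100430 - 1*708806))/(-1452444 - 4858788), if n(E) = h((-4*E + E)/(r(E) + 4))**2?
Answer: -112721593/511209792 ≈ -0.22050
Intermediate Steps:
r(B) = -7 - B**2
h(Q) = -7/9 (h(Q) = -1/9*7 = -7/9)
n(E) = 49/81 (n(E) = (-7/9)**2 = 49/81)
(n(1882) + (2100430 - 1*708806))/(-1452444 - 4858788) = (49/81 + (2100430 - 1*708806))/(-1452444 - 4858788) = (49/81 + (2100430 - 708806))/(-6311232) = (49/81 + 1391624)*(-1/6311232) = (112721593/81)*(-1/6311232) = -112721593/511209792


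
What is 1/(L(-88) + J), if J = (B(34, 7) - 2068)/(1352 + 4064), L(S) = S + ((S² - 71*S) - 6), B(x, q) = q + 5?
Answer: 677/9408689 ≈ 7.1955e-5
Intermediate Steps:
B(x, q) = 5 + q
L(S) = -6 + S² - 70*S (L(S) = S + (-6 + S² - 71*S) = -6 + S² - 70*S)
J = -257/677 (J = ((5 + 7) - 2068)/(1352 + 4064) = (12 - 2068)/5416 = -2056*1/5416 = -257/677 ≈ -0.37962)
1/(L(-88) + J) = 1/((-6 + (-88)² - 70*(-88)) - 257/677) = 1/((-6 + 7744 + 6160) - 257/677) = 1/(13898 - 257/677) = 1/(9408689/677) = 677/9408689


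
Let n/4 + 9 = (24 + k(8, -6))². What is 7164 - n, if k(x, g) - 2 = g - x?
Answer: 6624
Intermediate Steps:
k(x, g) = 2 + g - x (k(x, g) = 2 + (g - x) = 2 + g - x)
n = 540 (n = -36 + 4*(24 + (2 - 6 - 1*8))² = -36 + 4*(24 + (2 - 6 - 8))² = -36 + 4*(24 - 12)² = -36 + 4*12² = -36 + 4*144 = -36 + 576 = 540)
7164 - n = 7164 - 1*540 = 7164 - 540 = 6624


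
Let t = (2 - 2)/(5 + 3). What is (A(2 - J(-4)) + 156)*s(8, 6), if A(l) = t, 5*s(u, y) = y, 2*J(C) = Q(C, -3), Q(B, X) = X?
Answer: 936/5 ≈ 187.20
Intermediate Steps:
J(C) = -3/2 (J(C) = (½)*(-3) = -3/2)
s(u, y) = y/5
t = 0 (t = 0/8 = 0*(⅛) = 0)
A(l) = 0
(A(2 - J(-4)) + 156)*s(8, 6) = (0 + 156)*((⅕)*6) = 156*(6/5) = 936/5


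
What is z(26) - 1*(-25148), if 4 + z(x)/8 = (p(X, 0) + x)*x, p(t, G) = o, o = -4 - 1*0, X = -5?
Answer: 29692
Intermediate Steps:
o = -4 (o = -4 + 0 = -4)
p(t, G) = -4
z(x) = -32 + 8*x*(-4 + x) (z(x) = -32 + 8*((-4 + x)*x) = -32 + 8*(x*(-4 + x)) = -32 + 8*x*(-4 + x))
z(26) - 1*(-25148) = (-32 - 32*26 + 8*26**2) - 1*(-25148) = (-32 - 832 + 8*676) + 25148 = (-32 - 832 + 5408) + 25148 = 4544 + 25148 = 29692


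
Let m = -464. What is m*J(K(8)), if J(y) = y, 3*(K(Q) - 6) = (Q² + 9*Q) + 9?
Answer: -75632/3 ≈ -25211.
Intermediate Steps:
K(Q) = 9 + 3*Q + Q²/3 (K(Q) = 6 + ((Q² + 9*Q) + 9)/3 = 6 + (9 + Q² + 9*Q)/3 = 6 + (3 + 3*Q + Q²/3) = 9 + 3*Q + Q²/3)
m*J(K(8)) = -464*(9 + 3*8 + (⅓)*8²) = -464*(9 + 24 + (⅓)*64) = -464*(9 + 24 + 64/3) = -464*163/3 = -75632/3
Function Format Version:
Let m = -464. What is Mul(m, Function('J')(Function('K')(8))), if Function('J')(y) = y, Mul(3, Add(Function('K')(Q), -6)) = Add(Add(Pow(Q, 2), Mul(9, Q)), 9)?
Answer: Rational(-75632, 3) ≈ -25211.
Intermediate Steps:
Function('K')(Q) = Add(9, Mul(3, Q), Mul(Rational(1, 3), Pow(Q, 2))) (Function('K')(Q) = Add(6, Mul(Rational(1, 3), Add(Add(Pow(Q, 2), Mul(9, Q)), 9))) = Add(6, Mul(Rational(1, 3), Add(9, Pow(Q, 2), Mul(9, Q)))) = Add(6, Add(3, Mul(3, Q), Mul(Rational(1, 3), Pow(Q, 2)))) = Add(9, Mul(3, Q), Mul(Rational(1, 3), Pow(Q, 2))))
Mul(m, Function('J')(Function('K')(8))) = Mul(-464, Add(9, Mul(3, 8), Mul(Rational(1, 3), Pow(8, 2)))) = Mul(-464, Add(9, 24, Mul(Rational(1, 3), 64))) = Mul(-464, Add(9, 24, Rational(64, 3))) = Mul(-464, Rational(163, 3)) = Rational(-75632, 3)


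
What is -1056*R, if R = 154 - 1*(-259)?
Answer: -436128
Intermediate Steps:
R = 413 (R = 154 + 259 = 413)
-1056*R = -1056*413 = -436128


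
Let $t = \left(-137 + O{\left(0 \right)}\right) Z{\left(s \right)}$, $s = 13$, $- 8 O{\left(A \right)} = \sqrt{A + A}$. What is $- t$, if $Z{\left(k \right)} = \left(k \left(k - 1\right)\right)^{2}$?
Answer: $3334032$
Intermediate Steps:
$O{\left(A \right)} = - \frac{\sqrt{2} \sqrt{A}}{8}$ ($O{\left(A \right)} = - \frac{\sqrt{A + A}}{8} = - \frac{\sqrt{2 A}}{8} = - \frac{\sqrt{2} \sqrt{A}}{8}$)
$Z{\left(k \right)} = k^{2} \left(-1 + k\right)^{2}$ ($Z{\left(k \right)} = \left(k \left(-1 + k\right)\right)^{2} = k^{2} \left(-1 + k\right)^{2}$)
$t = -3334032$ ($t = \left(-137 - \frac{\sqrt{2} \sqrt{0}}{8}\right) 13^{2} \left(-1 + 13\right)^{2} = \left(-137 - \frac{1}{8} \sqrt{2} \cdot 0\right) 169 \cdot 12^{2} = \left(-137 + 0\right) 169 \cdot 144 = \left(-137\right) 24336 = -3334032$)
$- t = \left(-1\right) \left(-3334032\right) = 3334032$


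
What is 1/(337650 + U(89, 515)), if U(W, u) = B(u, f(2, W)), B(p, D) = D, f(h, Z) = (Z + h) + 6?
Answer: 1/337747 ≈ 2.9608e-6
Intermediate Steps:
f(h, Z) = 6 + Z + h
U(W, u) = 8 + W (U(W, u) = 6 + W + 2 = 8 + W)
1/(337650 + U(89, 515)) = 1/(337650 + (8 + 89)) = 1/(337650 + 97) = 1/337747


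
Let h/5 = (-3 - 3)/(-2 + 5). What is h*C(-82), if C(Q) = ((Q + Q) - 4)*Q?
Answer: -137760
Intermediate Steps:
C(Q) = Q*(-4 + 2*Q) (C(Q) = (2*Q - 4)*Q = (-4 + 2*Q)*Q = Q*(-4 + 2*Q))
h = -10 (h = 5*((-3 - 3)/(-2 + 5)) = 5*(-6/3) = 5*(-6*⅓) = 5*(-2) = -10)
h*C(-82) = -20*(-82)*(-2 - 82) = -20*(-82)*(-84) = -10*13776 = -137760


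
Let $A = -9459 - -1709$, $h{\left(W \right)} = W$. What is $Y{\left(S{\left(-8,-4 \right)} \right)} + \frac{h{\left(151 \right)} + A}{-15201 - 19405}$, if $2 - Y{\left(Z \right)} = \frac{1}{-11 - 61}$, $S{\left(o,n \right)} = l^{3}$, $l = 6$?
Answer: $\frac{2782499}{1245816} \approx 2.2335$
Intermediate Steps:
$S{\left(o,n \right)} = 216$ ($S{\left(o,n \right)} = 6^{3} = 216$)
$Y{\left(Z \right)} = \frac{145}{72}$ ($Y{\left(Z \right)} = 2 - \frac{1}{-11 - 61} = 2 - \frac{1}{-72} = 2 - - \frac{1}{72} = 2 + \frac{1}{72} = \frac{145}{72}$)
$A = -7750$ ($A = -9459 + 1709 = -7750$)
$Y{\left(S{\left(-8,-4 \right)} \right)} + \frac{h{\left(151 \right)} + A}{-15201 - 19405} = \frac{145}{72} + \frac{151 - 7750}{-15201 - 19405} = \frac{145}{72} - \frac{7599}{-34606} = \frac{145}{72} - - \frac{7599}{34606} = \frac{145}{72} + \frac{7599}{34606} = \frac{2782499}{1245816}$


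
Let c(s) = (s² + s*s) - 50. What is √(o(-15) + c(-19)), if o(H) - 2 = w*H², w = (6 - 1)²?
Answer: √6299 ≈ 79.366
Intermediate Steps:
c(s) = -50 + 2*s² (c(s) = (s² + s²) - 50 = 2*s² - 50 = -50 + 2*s²)
w = 25 (w = 5² = 25)
o(H) = 2 + 25*H²
√(o(-15) + c(-19)) = √((2 + 25*(-15)²) + (-50 + 2*(-19)²)) = √((2 + 25*225) + (-50 + 2*361)) = √((2 + 5625) + (-50 + 722)) = √(5627 + 672) = √6299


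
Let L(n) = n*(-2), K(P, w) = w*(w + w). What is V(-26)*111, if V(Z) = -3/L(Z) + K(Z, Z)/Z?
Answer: -300477/52 ≈ -5778.4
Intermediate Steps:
K(P, w) = 2*w² (K(P, w) = w*(2*w) = 2*w²)
L(n) = -2*n
V(Z) = 2*Z + 3/(2*Z) (V(Z) = -3*(-1/(2*Z)) + (2*Z²)/Z = -(-3)/(2*Z) + 2*Z = 3/(2*Z) + 2*Z = 2*Z + 3/(2*Z))
V(-26)*111 = (2*(-26) + (3/2)/(-26))*111 = (-52 + (3/2)*(-1/26))*111 = (-52 - 3/52)*111 = -2707/52*111 = -300477/52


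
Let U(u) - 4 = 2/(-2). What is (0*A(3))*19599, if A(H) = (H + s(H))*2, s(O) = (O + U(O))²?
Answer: 0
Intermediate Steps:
U(u) = 3 (U(u) = 4 + 2/(-2) = 4 + 2*(-½) = 4 - 1 = 3)
s(O) = (3 + O)² (s(O) = (O + 3)² = (3 + O)²)
A(H) = 2*H + 2*(3 + H)² (A(H) = (H + (3 + H)²)*2 = 2*H + 2*(3 + H)²)
(0*A(3))*19599 = (0*(2*3 + 2*(3 + 3)²))*19599 = (0*(6 + 2*6²))*19599 = (0*(6 + 2*36))*19599 = (0*(6 + 72))*19599 = (0*78)*19599 = 0*19599 = 0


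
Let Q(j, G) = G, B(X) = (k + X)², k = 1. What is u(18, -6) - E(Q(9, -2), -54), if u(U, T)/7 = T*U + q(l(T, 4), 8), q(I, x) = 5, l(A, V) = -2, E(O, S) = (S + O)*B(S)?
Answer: 156583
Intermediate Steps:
B(X) = (1 + X)²
E(O, S) = (1 + S)²*(O + S) (E(O, S) = (S + O)*(1 + S)² = (O + S)*(1 + S)² = (1 + S)²*(O + S))
u(U, T) = 35 + 7*T*U (u(U, T) = 7*(T*U + 5) = 7*(5 + T*U) = 35 + 7*T*U)
u(18, -6) - E(Q(9, -2), -54) = (35 + 7*(-6)*18) - (1 - 54)²*(-2 - 54) = (35 - 756) - (-53)²*(-56) = -721 - 2809*(-56) = -721 - 1*(-157304) = -721 + 157304 = 156583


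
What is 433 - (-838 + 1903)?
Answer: -632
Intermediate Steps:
433 - (-838 + 1903) = 433 - 1*1065 = 433 - 1065 = -632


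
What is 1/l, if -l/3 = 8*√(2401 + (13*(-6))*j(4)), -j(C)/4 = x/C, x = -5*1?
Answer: -√2011/48264 ≈ -0.00092914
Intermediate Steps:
x = -5
j(C) = 20/C (j(C) = -(-20)/C = 20/C)
l = -24*√2011 (l = -24*√(2401 + (13*(-6))*(20/4)) = -24*√(2401 - 1560/4) = -24*√(2401 - 78*5) = -24*√(2401 - 390) = -24*√2011 ≈ -1076.3)
1/l = 1/(-24*√2011) = -√2011/48264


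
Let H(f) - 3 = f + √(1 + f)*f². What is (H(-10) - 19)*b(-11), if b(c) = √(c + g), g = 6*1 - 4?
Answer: -900 - 78*I ≈ -900.0 - 78.0*I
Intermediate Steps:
g = 2 (g = 6 - 4 = 2)
H(f) = 3 + f + f²*√(1 + f) (H(f) = 3 + (f + √(1 + f)*f²) = 3 + (f + f²*√(1 + f)) = 3 + f + f²*√(1 + f))
b(c) = √(2 + c) (b(c) = √(c + 2) = √(2 + c))
(H(-10) - 19)*b(-11) = ((3 - 10 + (-10)²*√(1 - 10)) - 19)*√(2 - 11) = ((3 - 10 + 100*√(-9)) - 19)*√(-9) = ((3 - 10 + 100*(3*I)) - 19)*(3*I) = ((3 - 10 + 300*I) - 19)*(3*I) = ((-7 + 300*I) - 19)*(3*I) = (-26 + 300*I)*(3*I) = 3*I*(-26 + 300*I)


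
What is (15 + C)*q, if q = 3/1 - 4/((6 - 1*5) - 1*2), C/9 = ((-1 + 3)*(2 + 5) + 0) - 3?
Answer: 798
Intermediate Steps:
C = 99 (C = 9*(((-1 + 3)*(2 + 5) + 0) - 3) = 9*((2*7 + 0) - 3) = 9*((14 + 0) - 3) = 9*(14 - 3) = 9*11 = 99)
q = 7 (q = 3*1 - 4/((6 - 5) - 2) = 3 - 4/(1 - 2) = 3 - 4/(-1) = 3 - 4*(-1) = 3 + 4 = 7)
(15 + C)*q = (15 + 99)*7 = 114*7 = 798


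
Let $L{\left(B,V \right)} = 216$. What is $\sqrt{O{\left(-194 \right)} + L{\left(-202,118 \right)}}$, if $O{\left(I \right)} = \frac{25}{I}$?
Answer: $\frac{\sqrt{8124526}}{194} \approx 14.693$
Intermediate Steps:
$\sqrt{O{\left(-194 \right)} + L{\left(-202,118 \right)}} = \sqrt{\frac{25}{-194} + 216} = \sqrt{25 \left(- \frac{1}{194}\right) + 216} = \sqrt{- \frac{25}{194} + 216} = \sqrt{\frac{41879}{194}} = \frac{\sqrt{8124526}}{194}$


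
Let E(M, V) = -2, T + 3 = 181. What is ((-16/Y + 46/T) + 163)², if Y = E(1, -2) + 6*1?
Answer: 200902276/7921 ≈ 25363.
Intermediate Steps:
T = 178 (T = -3 + 181 = 178)
Y = 4 (Y = -2 + 6*1 = -2 + 6 = 4)
((-16/Y + 46/T) + 163)² = ((-16/4 + 46/178) + 163)² = ((-16*¼ + 46*(1/178)) + 163)² = ((-4 + 23/89) + 163)² = (-333/89 + 163)² = (14174/89)² = 200902276/7921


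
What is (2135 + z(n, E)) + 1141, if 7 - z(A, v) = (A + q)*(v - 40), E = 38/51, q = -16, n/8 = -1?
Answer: 39795/17 ≈ 2340.9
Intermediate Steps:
n = -8 (n = 8*(-1) = -8)
E = 38/51 (E = 38*(1/51) = 38/51 ≈ 0.74510)
z(A, v) = 7 - (-40 + v)*(-16 + A) (z(A, v) = 7 - (A - 16)*(v - 40) = 7 - (-16 + A)*(-40 + v) = 7 - (-40 + v)*(-16 + A))
(2135 + z(n, E)) + 1141 = (2135 + (-633 + 16*(38/51) + 40*(-8) - 1*(-8)*38/51)) + 1141 = (2135 + (-633 + 608/51 - 320 + 304/51)) + 1141 = (2135 - 15897/17) + 1141 = 20398/17 + 1141 = 39795/17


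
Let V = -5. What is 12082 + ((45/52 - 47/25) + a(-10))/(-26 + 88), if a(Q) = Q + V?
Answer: 973788381/80600 ≈ 12082.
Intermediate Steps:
a(Q) = -5 + Q (a(Q) = Q - 5 = -5 + Q)
12082 + ((45/52 - 47/25) + a(-10))/(-26 + 88) = 12082 + ((45/52 - 47/25) + (-5 - 10))/(-26 + 88) = 12082 + ((45*(1/52) - 47*1/25) - 15)/62 = 12082 + ((45/52 - 47/25) - 15)*(1/62) = 12082 + (-1319/1300 - 15)*(1/62) = 12082 - 20819/1300*1/62 = 12082 - 20819/80600 = 973788381/80600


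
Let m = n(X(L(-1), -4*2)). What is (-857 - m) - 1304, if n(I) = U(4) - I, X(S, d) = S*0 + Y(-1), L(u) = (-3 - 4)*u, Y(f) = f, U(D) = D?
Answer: -2166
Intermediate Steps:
L(u) = -7*u
X(S, d) = -1 (X(S, d) = S*0 - 1 = 0 - 1 = -1)
n(I) = 4 - I
m = 5 (m = 4 - 1*(-1) = 4 + 1 = 5)
(-857 - m) - 1304 = (-857 - 1*5) - 1304 = (-857 - 5) - 1304 = -862 - 1304 = -2166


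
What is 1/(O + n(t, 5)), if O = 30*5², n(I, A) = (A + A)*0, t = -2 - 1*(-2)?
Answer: 1/750 ≈ 0.0013333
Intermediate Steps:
t = 0 (t = -2 + 2 = 0)
n(I, A) = 0 (n(I, A) = (2*A)*0 = 0)
O = 750 (O = 30*25 = 750)
1/(O + n(t, 5)) = 1/(750 + 0) = 1/750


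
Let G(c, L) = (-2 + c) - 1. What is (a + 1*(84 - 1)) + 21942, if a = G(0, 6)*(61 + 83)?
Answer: 21593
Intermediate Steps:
G(c, L) = -3 + c
a = -432 (a = (-3 + 0)*(61 + 83) = -3*144 = -432)
(a + 1*(84 - 1)) + 21942 = (-432 + 1*(84 - 1)) + 21942 = (-432 + 1*83) + 21942 = (-432 + 83) + 21942 = -349 + 21942 = 21593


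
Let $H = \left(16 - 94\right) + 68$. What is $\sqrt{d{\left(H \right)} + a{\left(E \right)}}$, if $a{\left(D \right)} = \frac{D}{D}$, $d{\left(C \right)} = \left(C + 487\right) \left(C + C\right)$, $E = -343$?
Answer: $i \sqrt{9539} \approx 97.668 i$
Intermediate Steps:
$H = -10$ ($H = -78 + 68 = -10$)
$d{\left(C \right)} = 2 C \left(487 + C\right)$ ($d{\left(C \right)} = \left(487 + C\right) 2 C = 2 C \left(487 + C\right)$)
$a{\left(D \right)} = 1$
$\sqrt{d{\left(H \right)} + a{\left(E \right)}} = \sqrt{2 \left(-10\right) \left(487 - 10\right) + 1} = \sqrt{2 \left(-10\right) 477 + 1} = \sqrt{-9540 + 1} = \sqrt{-9539} = i \sqrt{9539}$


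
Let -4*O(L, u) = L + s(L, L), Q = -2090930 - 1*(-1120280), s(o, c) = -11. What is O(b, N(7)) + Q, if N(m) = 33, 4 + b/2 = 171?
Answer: -3882923/4 ≈ -9.7073e+5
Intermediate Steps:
b = 334 (b = -8 + 2*171 = -8 + 342 = 334)
Q = -970650 (Q = -2090930 + 1120280 = -970650)
O(L, u) = 11/4 - L/4 (O(L, u) = -(L - 11)/4 = -(-11 + L)/4 = 11/4 - L/4)
O(b, N(7)) + Q = (11/4 - ¼*334) - 970650 = (11/4 - 167/2) - 970650 = -323/4 - 970650 = -3882923/4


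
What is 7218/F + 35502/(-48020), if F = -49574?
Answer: -75235161/85019410 ≈ -0.88492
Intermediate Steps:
7218/F + 35502/(-48020) = 7218/(-49574) + 35502/(-48020) = 7218*(-1/49574) + 35502*(-1/48020) = -3609/24787 - 17751/24010 = -75235161/85019410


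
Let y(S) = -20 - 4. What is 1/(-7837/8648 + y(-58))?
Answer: -8648/215389 ≈ -0.040151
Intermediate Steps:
y(S) = -24
1/(-7837/8648 + y(-58)) = 1/(-7837/8648 - 24) = 1/(-215389/8648) = -8648/215389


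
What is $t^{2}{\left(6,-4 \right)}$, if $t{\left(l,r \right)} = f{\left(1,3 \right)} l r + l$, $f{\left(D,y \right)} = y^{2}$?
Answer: $44100$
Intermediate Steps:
$t{\left(l,r \right)} = l + 9 l r$ ($t{\left(l,r \right)} = 3^{2} l r + l = 9 l r + l = l + 9 l r$)
$t^{2}{\left(6,-4 \right)} = \left(6 \left(1 + 9 \left(-4\right)\right)\right)^{2} = \left(6 \left(1 - 36\right)\right)^{2} = \left(6 \left(-35\right)\right)^{2} = \left(-210\right)^{2} = 44100$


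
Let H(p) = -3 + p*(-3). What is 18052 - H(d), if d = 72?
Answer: 18271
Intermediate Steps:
H(p) = -3 - 3*p
18052 - H(d) = 18052 - (-3 - 3*72) = 18052 - (-3 - 216) = 18052 - 1*(-219) = 18052 + 219 = 18271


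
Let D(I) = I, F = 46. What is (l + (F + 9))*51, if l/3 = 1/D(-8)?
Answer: 22287/8 ≈ 2785.9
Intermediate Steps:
l = -3/8 (l = 3/(-8) = 3*(-⅛) = -3/8 ≈ -0.37500)
(l + (F + 9))*51 = (-3/8 + (46 + 9))*51 = (-3/8 + 55)*51 = (437/8)*51 = 22287/8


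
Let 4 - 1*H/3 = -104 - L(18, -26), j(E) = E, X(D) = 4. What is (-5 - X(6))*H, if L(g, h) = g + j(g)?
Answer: -3888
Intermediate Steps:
L(g, h) = 2*g (L(g, h) = g + g = 2*g)
H = 432 (H = 12 - 3*(-104 - 2*18) = 12 - 3*(-104 - 1*36) = 12 - 3*(-104 - 36) = 12 - 3*(-140) = 12 + 420 = 432)
(-5 - X(6))*H = (-5 - 1*4)*432 = (-5 - 4)*432 = -9*432 = -3888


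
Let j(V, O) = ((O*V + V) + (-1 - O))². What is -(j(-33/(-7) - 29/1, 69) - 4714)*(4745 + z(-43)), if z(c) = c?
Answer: -14708730572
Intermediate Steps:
j(V, O) = (-1 + V - O + O*V)² (j(V, O) = ((V + O*V) + (-1 - O))² = (-1 + V - O + O*V)²)
-(j(-33/(-7) - 29/1, 69) - 4714)*(4745 + z(-43)) = -((-1 + (-33/(-7) - 29/1) - 1*69 + 69*(-33/(-7) - 29/1))² - 4714)*(4745 - 43) = -((-1 + (-33*(-⅐) - 29*1) - 69 + 69*(-33*(-⅐) - 29*1))² - 4714)*4702 = -((-1 + (33/7 - 29) - 69 + 69*(33/7 - 29))² - 4714)*4702 = -((-1 - 170/7 - 69 + 69*(-170/7))² - 4714)*4702 = -((-1 - 170/7 - 69 - 11730/7)² - 4714)*4702 = -((-1770)² - 4714)*4702 = -(3132900 - 4714)*4702 = -3128186*4702 = -1*14708730572 = -14708730572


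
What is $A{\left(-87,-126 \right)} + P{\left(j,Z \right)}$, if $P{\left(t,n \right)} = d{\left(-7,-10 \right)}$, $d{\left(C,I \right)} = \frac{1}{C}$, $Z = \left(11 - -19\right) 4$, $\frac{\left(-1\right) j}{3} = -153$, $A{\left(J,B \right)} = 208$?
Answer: $\frac{1455}{7} \approx 207.86$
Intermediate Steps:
$j = 459$ ($j = \left(-3\right) \left(-153\right) = 459$)
$Z = 120$ ($Z = \left(11 + 19\right) 4 = 30 \cdot 4 = 120$)
$P{\left(t,n \right)} = - \frac{1}{7}$ ($P{\left(t,n \right)} = \frac{1}{-7} = - \frac{1}{7}$)
$A{\left(-87,-126 \right)} + P{\left(j,Z \right)} = 208 - \frac{1}{7} = \frac{1455}{7}$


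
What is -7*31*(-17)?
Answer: 3689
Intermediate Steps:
-7*31*(-17) = -217*(-17) = 3689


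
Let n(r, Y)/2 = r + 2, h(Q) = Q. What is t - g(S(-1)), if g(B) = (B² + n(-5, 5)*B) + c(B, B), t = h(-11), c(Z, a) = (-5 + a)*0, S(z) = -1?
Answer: -18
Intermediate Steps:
n(r, Y) = 4 + 2*r (n(r, Y) = 2*(r + 2) = 2*(2 + r) = 4 + 2*r)
c(Z, a) = 0
t = -11
g(B) = B² - 6*B (g(B) = (B² + (4 + 2*(-5))*B) + 0 = (B² + (4 - 10)*B) + 0 = (B² - 6*B) + 0 = B² - 6*B)
t - g(S(-1)) = -11 - (-1)*(-6 - 1) = -11 - (-1)*(-7) = -11 - 1*7 = -11 - 7 = -18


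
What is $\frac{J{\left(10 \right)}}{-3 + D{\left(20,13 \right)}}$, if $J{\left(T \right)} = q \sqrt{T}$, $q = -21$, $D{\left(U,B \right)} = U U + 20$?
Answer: $- \frac{7 \sqrt{10}}{139} \approx -0.15925$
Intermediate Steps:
$D{\left(U,B \right)} = 20 + U^{2}$ ($D{\left(U,B \right)} = U^{2} + 20 = 20 + U^{2}$)
$J{\left(T \right)} = - 21 \sqrt{T}$
$\frac{J{\left(10 \right)}}{-3 + D{\left(20,13 \right)}} = \frac{\left(-21\right) \sqrt{10}}{-3 + \left(20 + 20^{2}\right)} = \frac{\left(-21\right) \sqrt{10}}{-3 + \left(20 + 400\right)} = \frac{\left(-21\right) \sqrt{10}}{-3 + 420} = \frac{\left(-21\right) \sqrt{10}}{417} = - 21 \sqrt{10} \cdot \frac{1}{417} = - \frac{7 \sqrt{10}}{139}$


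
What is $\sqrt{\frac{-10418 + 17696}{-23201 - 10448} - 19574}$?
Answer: $\frac{2 i \sqrt{5540752050449}}{33649} \approx 139.91 i$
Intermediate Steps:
$\sqrt{\frac{-10418 + 17696}{-23201 - 10448} - 19574} = \sqrt{\frac{7278}{-33649} - 19574} = \sqrt{7278 \left(- \frac{1}{33649}\right) - 19574} = \sqrt{- \frac{7278}{33649} - 19574} = \sqrt{- \frac{658652804}{33649}} = \frac{2 i \sqrt{5540752050449}}{33649}$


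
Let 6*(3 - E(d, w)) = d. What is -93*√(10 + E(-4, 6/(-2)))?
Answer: -31*√123 ≈ -343.81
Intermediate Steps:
E(d, w) = 3 - d/6
-93*√(10 + E(-4, 6/(-2))) = -93*√(10 + (3 - ⅙*(-4))) = -93*√(10 + (3 + ⅔)) = -93*√(10 + 11/3) = -31*√123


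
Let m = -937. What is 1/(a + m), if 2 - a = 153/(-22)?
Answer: -22/20417 ≈ -0.0010775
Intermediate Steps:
a = 197/22 (a = 2 - 153/(-22) = 2 - 153*(-1)/22 = 2 - 1*(-153/22) = 2 + 153/22 = 197/22 ≈ 8.9545)
1/(a + m) = 1/(197/22 - 937) = 1/(-20417/22) = -22/20417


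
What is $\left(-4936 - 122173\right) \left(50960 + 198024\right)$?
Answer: $-31648107256$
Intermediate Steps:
$\left(-4936 - 122173\right) \left(50960 + 198024\right) = \left(-127109\right) 248984 = -31648107256$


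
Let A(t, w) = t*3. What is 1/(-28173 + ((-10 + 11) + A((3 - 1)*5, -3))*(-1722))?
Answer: -1/81555 ≈ -1.2262e-5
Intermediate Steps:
A(t, w) = 3*t
1/(-28173 + ((-10 + 11) + A((3 - 1)*5, -3))*(-1722)) = 1/(-28173 + ((-10 + 11) + 3*((3 - 1)*5))*(-1722)) = 1/(-28173 + (1 + 3*(2*5))*(-1722)) = 1/(-28173 + (1 + 3*10)*(-1722)) = 1/(-28173 + (1 + 30)*(-1722)) = 1/(-28173 + 31*(-1722)) = 1/(-28173 - 53382) = 1/(-81555) = -1/81555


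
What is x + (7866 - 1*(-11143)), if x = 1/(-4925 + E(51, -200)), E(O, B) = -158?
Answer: 96622746/5083 ≈ 19009.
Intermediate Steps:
x = -1/5083 (x = 1/(-4925 - 158) = 1/(-5083) = -1/5083 ≈ -0.00019673)
x + (7866 - 1*(-11143)) = -1/5083 + (7866 - 1*(-11143)) = -1/5083 + (7866 + 11143) = -1/5083 + 19009 = 96622746/5083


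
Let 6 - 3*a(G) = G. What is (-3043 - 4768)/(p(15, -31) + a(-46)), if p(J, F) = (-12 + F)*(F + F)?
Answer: -23433/8050 ≈ -2.9109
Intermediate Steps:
p(J, F) = 2*F*(-12 + F) (p(J, F) = (-12 + F)*(2*F) = 2*F*(-12 + F))
a(G) = 2 - G/3
(-3043 - 4768)/(p(15, -31) + a(-46)) = (-3043 - 4768)/(2*(-31)*(-12 - 31) + (2 - 1/3*(-46))) = -7811/(2*(-31)*(-43) + (2 + 46/3)) = -7811/(2666 + 52/3) = -7811/8050/3 = -7811*3/8050 = -23433/8050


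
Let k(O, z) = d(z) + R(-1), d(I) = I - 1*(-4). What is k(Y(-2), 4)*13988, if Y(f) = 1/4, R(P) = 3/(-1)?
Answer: 69940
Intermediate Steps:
R(P) = -3 (R(P) = 3*(-1) = -3)
Y(f) = ¼
d(I) = 4 + I (d(I) = I + 4 = 4 + I)
k(O, z) = 1 + z (k(O, z) = (4 + z) - 3 = 1 + z)
k(Y(-2), 4)*13988 = (1 + 4)*13988 = 5*13988 = 69940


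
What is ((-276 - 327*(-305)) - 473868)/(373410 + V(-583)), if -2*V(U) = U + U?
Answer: -374409/373993 ≈ -1.0011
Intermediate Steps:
V(U) = -U (V(U) = -(U + U)/2 = -U)
((-276 - 327*(-305)) - 473868)/(373410 + V(-583)) = ((-276 - 327*(-305)) - 473868)/(373410 - 1*(-583)) = ((-276 + 99735) - 473868)/(373410 + 583) = (99459 - 473868)/373993 = -374409*1/373993 = -374409/373993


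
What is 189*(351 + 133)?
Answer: 91476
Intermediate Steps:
189*(351 + 133) = 189*484 = 91476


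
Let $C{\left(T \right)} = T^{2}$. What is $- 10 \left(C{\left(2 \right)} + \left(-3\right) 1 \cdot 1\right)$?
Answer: $-10$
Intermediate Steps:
$- 10 \left(C{\left(2 \right)} + \left(-3\right) 1 \cdot 1\right) = - 10 \left(2^{2} + \left(-3\right) 1 \cdot 1\right) = - 10 \left(4 - 3\right) = \left(-10\right) 1 = -10$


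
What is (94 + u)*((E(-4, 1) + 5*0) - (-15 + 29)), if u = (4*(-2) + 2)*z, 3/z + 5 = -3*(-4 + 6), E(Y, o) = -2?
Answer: -16832/11 ≈ -1530.2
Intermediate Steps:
z = -3/11 (z = 3/(-5 - 3*(-4 + 6)) = 3/(-5 - 3*2) = 3/(-5 - 6) = 3/(-11) = 3*(-1/11) = -3/11 ≈ -0.27273)
u = 18/11 (u = (4*(-2) + 2)*(-3/11) = (-8 + 2)*(-3/11) = -6*(-3/11) = 18/11 ≈ 1.6364)
(94 + u)*((E(-4, 1) + 5*0) - (-15 + 29)) = (94 + 18/11)*((-2 + 5*0) - (-15 + 29)) = 1052*((-2 + 0) - 1*14)/11 = 1052*(-2 - 14)/11 = (1052/11)*(-16) = -16832/11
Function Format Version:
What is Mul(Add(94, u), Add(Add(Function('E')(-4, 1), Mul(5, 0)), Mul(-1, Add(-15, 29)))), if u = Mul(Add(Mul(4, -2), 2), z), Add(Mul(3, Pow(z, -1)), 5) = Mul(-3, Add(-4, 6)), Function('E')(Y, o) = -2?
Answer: Rational(-16832, 11) ≈ -1530.2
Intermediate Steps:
z = Rational(-3, 11) (z = Mul(3, Pow(Add(-5, Mul(-3, Add(-4, 6))), -1)) = Mul(3, Pow(Add(-5, Mul(-3, 2)), -1)) = Mul(3, Pow(Add(-5, -6), -1)) = Mul(3, Pow(-11, -1)) = Mul(3, Rational(-1, 11)) = Rational(-3, 11) ≈ -0.27273)
u = Rational(18, 11) (u = Mul(Add(Mul(4, -2), 2), Rational(-3, 11)) = Mul(Add(-8, 2), Rational(-3, 11)) = Mul(-6, Rational(-3, 11)) = Rational(18, 11) ≈ 1.6364)
Mul(Add(94, u), Add(Add(Function('E')(-4, 1), Mul(5, 0)), Mul(-1, Add(-15, 29)))) = Mul(Add(94, Rational(18, 11)), Add(Add(-2, Mul(5, 0)), Mul(-1, Add(-15, 29)))) = Mul(Rational(1052, 11), Add(Add(-2, 0), Mul(-1, 14))) = Mul(Rational(1052, 11), Add(-2, -14)) = Mul(Rational(1052, 11), -16) = Rational(-16832, 11)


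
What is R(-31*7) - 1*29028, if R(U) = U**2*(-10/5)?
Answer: -123206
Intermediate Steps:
R(U) = -2*U**2 (R(U) = U**2*(-10*1/5) = U**2*(-2) = -2*U**2)
R(-31*7) - 1*29028 = -2*(-31*7)**2 - 1*29028 = -2*(-217)**2 - 29028 = -2*47089 - 29028 = -94178 - 29028 = -123206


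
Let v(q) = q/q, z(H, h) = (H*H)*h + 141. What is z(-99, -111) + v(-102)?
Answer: -1087769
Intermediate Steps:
z(H, h) = 141 + h*H**2 (z(H, h) = H**2*h + 141 = h*H**2 + 141 = 141 + h*H**2)
v(q) = 1
z(-99, -111) + v(-102) = (141 - 111*(-99)**2) + 1 = (141 - 111*9801) + 1 = (141 - 1087911) + 1 = -1087770 + 1 = -1087769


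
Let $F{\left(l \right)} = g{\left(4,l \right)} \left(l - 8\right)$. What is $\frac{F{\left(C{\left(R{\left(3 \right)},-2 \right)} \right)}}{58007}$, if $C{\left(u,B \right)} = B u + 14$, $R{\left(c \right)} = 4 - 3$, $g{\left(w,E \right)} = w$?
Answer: $\frac{16}{58007} \approx 0.00027583$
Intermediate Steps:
$R{\left(c \right)} = 1$
$C{\left(u,B \right)} = 14 + B u$
$F{\left(l \right)} = -32 + 4 l$ ($F{\left(l \right)} = 4 \left(l - 8\right) = 4 \left(-8 + l\right) = -32 + 4 l$)
$\frac{F{\left(C{\left(R{\left(3 \right)},-2 \right)} \right)}}{58007} = \frac{-32 + 4 \left(14 - 2\right)}{58007} = \left(-32 + 4 \left(14 - 2\right)\right) \frac{1}{58007} = \left(-32 + 4 \cdot 12\right) \frac{1}{58007} = \left(-32 + 48\right) \frac{1}{58007} = 16 \cdot \frac{1}{58007} = \frac{16}{58007}$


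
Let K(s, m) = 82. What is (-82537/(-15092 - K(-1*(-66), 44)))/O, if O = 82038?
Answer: 82537/1244844612 ≈ 6.6303e-5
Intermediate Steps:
(-82537/(-15092 - K(-1*(-66), 44)))/O = -82537/(-15092 - 1*82)/82038 = -82537/(-15092 - 82)*(1/82038) = -82537/(-15174)*(1/82038) = -82537*(-1/15174)*(1/82038) = (82537/15174)*(1/82038) = 82537/1244844612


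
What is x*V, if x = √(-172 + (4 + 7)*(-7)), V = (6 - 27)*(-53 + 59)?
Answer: -126*I*√249 ≈ -1988.2*I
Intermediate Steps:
V = -126 (V = -21*6 = -126)
x = I*√249 (x = √(-172 + 11*(-7)) = √(-172 - 77) = √(-249) = I*√249 ≈ 15.78*I)
x*V = (I*√249)*(-126) = -126*I*√249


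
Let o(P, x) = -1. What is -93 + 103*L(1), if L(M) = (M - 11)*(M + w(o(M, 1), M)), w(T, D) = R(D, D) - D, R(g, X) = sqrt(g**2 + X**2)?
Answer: -93 - 1030*sqrt(2) ≈ -1549.6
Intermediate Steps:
R(g, X) = sqrt(X**2 + g**2)
w(T, D) = -D + sqrt(2)*sqrt(D**2) (w(T, D) = sqrt(D**2 + D**2) - D = sqrt(2*D**2) - D = sqrt(2)*sqrt(D**2) - D = -D + sqrt(2)*sqrt(D**2))
L(M) = sqrt(2)*sqrt(M**2)*(-11 + M) (L(M) = (M - 11)*(M + (-M + sqrt(2)*sqrt(M**2))) = (-11 + M)*(sqrt(2)*sqrt(M**2)) = sqrt(2)*sqrt(M**2)*(-11 + M))
-93 + 103*L(1) = -93 + 103*(sqrt(2)*sqrt(1**2)*(-11 + 1)) = -93 + 103*(sqrt(2)*sqrt(1)*(-10)) = -93 + 103*(sqrt(2)*1*(-10)) = -93 + 103*(-10*sqrt(2)) = -93 - 1030*sqrt(2)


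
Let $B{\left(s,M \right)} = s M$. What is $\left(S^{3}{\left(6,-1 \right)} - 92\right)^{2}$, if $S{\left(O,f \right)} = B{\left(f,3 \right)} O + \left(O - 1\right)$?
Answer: $5239521$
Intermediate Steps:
$B{\left(s,M \right)} = M s$
$S{\left(O,f \right)} = -1 + O + 3 O f$ ($S{\left(O,f \right)} = 3 f O + \left(O - 1\right) = 3 O f + \left(-1 + O\right) = -1 + O + 3 O f$)
$\left(S^{3}{\left(6,-1 \right)} - 92\right)^{2} = \left(\left(-1 + 6 + 3 \cdot 6 \left(-1\right)\right)^{3} - 92\right)^{2} = \left(\left(-1 + 6 - 18\right)^{3} - 92\right)^{2} = \left(\left(-13\right)^{3} - 92\right)^{2} = \left(-2197 - 92\right)^{2} = \left(-2289\right)^{2} = 5239521$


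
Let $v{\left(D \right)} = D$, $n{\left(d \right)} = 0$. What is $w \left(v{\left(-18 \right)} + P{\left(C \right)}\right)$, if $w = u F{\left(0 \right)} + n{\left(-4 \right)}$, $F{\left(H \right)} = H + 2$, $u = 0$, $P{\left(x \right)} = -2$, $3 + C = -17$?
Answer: $0$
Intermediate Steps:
$C = -20$ ($C = -3 - 17 = -20$)
$F{\left(H \right)} = 2 + H$
$w = 0$ ($w = 0 \left(2 + 0\right) + 0 = 0 \cdot 2 + 0 = 0 + 0 = 0$)
$w \left(v{\left(-18 \right)} + P{\left(C \right)}\right) = 0 \left(-18 - 2\right) = 0 \left(-20\right) = 0$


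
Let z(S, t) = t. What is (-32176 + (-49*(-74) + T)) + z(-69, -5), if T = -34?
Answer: -28589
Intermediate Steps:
(-32176 + (-49*(-74) + T)) + z(-69, -5) = (-32176 + (-49*(-74) - 34)) - 5 = (-32176 + (3626 - 34)) - 5 = (-32176 + 3592) - 5 = -28584 - 5 = -28589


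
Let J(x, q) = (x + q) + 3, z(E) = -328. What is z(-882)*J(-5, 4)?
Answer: -656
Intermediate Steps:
J(x, q) = 3 + q + x (J(x, q) = (q + x) + 3 = 3 + q + x)
z(-882)*J(-5, 4) = -328*(3 + 4 - 5) = -328*2 = -656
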